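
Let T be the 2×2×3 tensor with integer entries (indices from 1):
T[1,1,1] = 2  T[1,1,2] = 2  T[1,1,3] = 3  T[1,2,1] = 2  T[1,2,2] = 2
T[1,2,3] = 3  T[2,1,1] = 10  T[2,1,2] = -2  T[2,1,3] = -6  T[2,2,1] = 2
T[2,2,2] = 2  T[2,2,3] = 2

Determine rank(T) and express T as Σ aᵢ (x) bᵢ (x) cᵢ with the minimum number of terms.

Lower bound: the mode-3 unfolding of T (rows indexed by k, columns by (i,j) = (1,1), (1,2), (2,1), (2,2)) is [[2, 2, 10, 2], [2, 2, -2, 2], [3, 3, -6, 2]].
There the 3×3 minor on rows k ∈ {1, 2, 3}, columns (i,j) ∈ {(1,1), (2,1), (2,2)} is det [[2, 10, 2], [2, -2, 2], [3, -6, 2]] = 24 ≠ 0, so this unfolding has rank ≥ 3; CP rank is at least every unfolding rank, so rank(T) ≥ 3. (Unfolding ranks only ever bound the CP rank from below — rank(T) can be strictly larger than all of them — so the matching upper bound has to come from an explicit 3-term decomposition.)
Upper bound: T is a sum of 3 rank-1 terms, T = (0, 1) (x) (1, 0) (x) (8, -4, -8) + (1, 0) (x) (1, 1) (x) (0, 0, 1) + (1, 1) (x) (1, 1) (x) (2, 2, 2) (one valid choice — decompositions are not unique — normalised so each a, b is primitive with positive first nonzero entry; check it by expanding all entries), so rank(T) ≤ 3.
These bounds meet, so rank(T) = 3.

rank(T) = 3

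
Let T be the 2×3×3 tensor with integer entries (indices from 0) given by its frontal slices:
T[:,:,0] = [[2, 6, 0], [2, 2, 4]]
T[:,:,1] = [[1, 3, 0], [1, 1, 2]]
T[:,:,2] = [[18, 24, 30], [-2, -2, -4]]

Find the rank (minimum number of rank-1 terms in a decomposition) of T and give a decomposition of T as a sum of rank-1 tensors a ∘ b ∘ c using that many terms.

rank(T) = 2

Lower bound: in the mode-2 unfolding of T (rows indexed by j, columns by (i,k)) the 2×2 minor on rows j ∈ {0, 1}, columns (i,k) ∈ {(0,0), (0,2)} is det [[2, 18], [6, 24]] = -60 ≠ 0, so that unfolding has rank ≥ 2 and hence rank(T) ≥ 2 (CP rank is at least every unfolding rank, though it can be larger).
Upper bound: with S_k = T[:,:,k], the two rank-1 terms a₁b₁ᵀ, a₂b₂ᵀ are the rank-1 members of the pencil x·S₀ + y·S₂.
The 2×2 minor of x·S₀ + y·S₂ on rows {0,1}, columns {0,1} is −8·x² − 4·xy + 12·y² = (-4)·(2·x + 3·y)(x − y), vanishing at (x:y) = (3:-2) and (1:1).
M₁ = 3·S₀ − 2·S₂ = [[-30, -30, -60], [10, 10, 20]] = (-10)·[3, -1][1, 1, 2]ᵀ and M₂ = S₀ + S₂ = [[20, 30, 30], [0, 0, 0]] = 10·[1, 0][2, 3, 3]ᵀ, so take a₁ = [3, -1], b₁ = [1, 1, 2], a₂ = [1, 0], b₂ = [2, 3, 3].
Each slice is an integer combination of E₁ = a₁b₁ᵀ and E₂ = a₂b₂ᵀ: S₀ = −2·E₁ + 4·E₂, S₁ = −E₁ + 2·E₂, S₂ = 2·E₁ + 6·E₂; reading off coefficients, c₁ = [-2, -1, 2] and c₂ = [4, 2, 6].
Hence T = [3, -1] ∘ [1, 1, 2] ∘ [-2, -1, 2] + [1, 0] ∘ [2, 3, 3] ∘ [4, 2, 6], so rank(T) ≤ 2.
These bounds meet, so rank(T) = 2.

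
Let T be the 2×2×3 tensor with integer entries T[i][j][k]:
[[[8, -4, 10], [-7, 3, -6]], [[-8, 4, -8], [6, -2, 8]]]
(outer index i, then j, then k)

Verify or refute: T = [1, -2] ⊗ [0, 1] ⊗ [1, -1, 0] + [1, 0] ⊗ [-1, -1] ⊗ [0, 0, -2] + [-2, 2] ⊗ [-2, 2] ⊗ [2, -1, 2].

Reconstruct entrywise from the claimed factors. For example, T[0,0,0] = 8 and Σₗ aₗ[0]bₗ[0]cₗ[0] = (1)·(0)·(1) + (1)·(-1)·(0) + (-2)·(-2)·(2) = 8; checking all 12 entries, every one matches. The claim holds.

Yes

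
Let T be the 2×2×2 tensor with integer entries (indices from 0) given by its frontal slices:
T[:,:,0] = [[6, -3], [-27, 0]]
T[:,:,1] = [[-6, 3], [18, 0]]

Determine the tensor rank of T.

2

Lower bound: the mode-3 unfolding of T (rows indexed by k, columns by (i,j) = (0,0), (0,1), (1,0), (1,1)) is [[6, -3, -27, 0], [-6, 3, 18, 0]].
There the 2×2 minor on rows k ∈ {0, 1}, columns (i,j) ∈ {(0,0), (1,0)} is det [[6, -27], [-6, 18]] = -54 ≠ 0, so this unfolding has rank ≥ 2; CP rank is at least every unfolding rank, so rank(T) ≥ 2. (Flattening ranks never certify an upper bound on CP rank; for that we must actually write T with 2 rank-1 terms.)
Upper bound — finding two terms. Write S_k = T[:,:,k] for the frontal slices: S₀ = [[6, -3], [-27, 0]], S₁ = [[-6, 3], [18, 0]].
If T = a₁ ∘ b₁ ∘ c₁ + a₂ ∘ b₂ ∘ c₂ then each S_k = c₁[k]·a₁b₁ᵀ + c₂[k]·a₂b₂ᵀ. S₀ and S₁ are linearly independent, so a₁b₁ᵀ and a₂b₂ᵀ must span the same plane of matrices: they are the rank-1 matrices of the form x·S₀ + y·S₁.
det(x·S₀ + y·S₁) is −81·x² + 135·xy − 54·y² = (-27)·(3·x − 2·y)(x − y), vanishing at (x:y) = (2:3) and (1:1).
M₁ = 2·S₀ + 3·S₁ = [[-6, 3], [0, 0]] = (-3)·[1, 0][2, -1]ᵀ and M₂ = S₀ + S₁ = [[0, 0], [-9, 0]] = (-9)·[0, 1][1, 0]ᵀ, so take a₁ = [1, 0], b₁ = [2, -1], a₂ = [0, 1], b₂ = [1, 0].
Each slice is an integer combination of E₁ = a₁b₁ᵀ and E₂ = a₂b₂ᵀ: S₀ = 3·E₁ − 27·E₂, S₁ = −3·E₁ + 18·E₂; reading off coefficients, c₁ = [3, -3] and c₂ = [-27, 18].
Hence T = [1, 0] ∘ [2, -1] ∘ [3, -3] + [0, 1] ∘ [1, 0] ∘ [-27, 18], so rank(T) ≤ 2.
These bounds meet, so rank(T) = 2.
Check entry T[0,0,1] = -6: (1)·(2)·(-3) + (0)·(1)·(18) = -6.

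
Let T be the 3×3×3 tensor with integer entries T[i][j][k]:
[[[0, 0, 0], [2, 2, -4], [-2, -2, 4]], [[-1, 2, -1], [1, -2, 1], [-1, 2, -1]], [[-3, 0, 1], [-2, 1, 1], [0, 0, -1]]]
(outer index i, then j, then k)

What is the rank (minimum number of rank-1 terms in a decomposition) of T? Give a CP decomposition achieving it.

Lower bound: the mode-2 unfolding of T (rows indexed by j, columns by (i,k) = (0,0), (0,1), (0,2), (1,0), (1,1), (1,2), (2,0), (2,1), (2,2)) is [[0, 0, 0, -1, 2, -1, -3, 0, 1], [2, 2, -4, 1, -2, 1, -2, 1, 1], [-2, -2, 4, -1, 2, -1, 0, 0, -1]].
There the 3×3 minor on rows j ∈ {0, 1, 2}, columns (i,k) ∈ {(0,0), (1,0), (2,0)} is det [[0, -1, -3], [2, 1, -2], [-2, -1, 0]] = -4 ≠ 0, so this unfolding has rank ≥ 3; CP rank is at least every unfolding rank, so rank(T) ≥ 3. (This is only a lower bound: in general the CP rank may exceed every unfolding rank, so we still need to exhibit 3 rank-1 terms summing to T.)
Upper bound: T is a sum of 3 rank-1 terms, T = [0, 0, 1] ⊗ [2, 0, 1] ⊗ [-2, 1, 0] + [0, 1, -1] ⊗ [1, -1, 1] ⊗ [-1, 2, -1] + [2, 0, -1] ⊗ [0, 1, -1] ⊗ [1, 1, -2] (one valid choice — decompositions are not unique — normalised so each a, b is primitive with positive first nonzero entry; check it by expanding all entries), so rank(T) ≤ 3.
These bounds meet, so rank(T) = 3.
Check entry T[1,0,2] = -1: (0)·(2)·(0) + (1)·(1)·(-1) + (0)·(0)·(-2) = -1.

rank(T) = 3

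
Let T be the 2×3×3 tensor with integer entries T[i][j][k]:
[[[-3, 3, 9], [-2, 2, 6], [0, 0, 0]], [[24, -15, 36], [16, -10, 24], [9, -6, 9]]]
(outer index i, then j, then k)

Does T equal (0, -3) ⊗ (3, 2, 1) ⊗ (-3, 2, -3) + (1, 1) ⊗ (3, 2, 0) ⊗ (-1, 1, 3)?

Reconstruct entrywise from the claimed factors. For example, T[0,2,0] = 0 and Σₗ aₗ[0]bₗ[2]cₗ[0] = (0)·(1)·(-3) + (1)·(0)·(-1) = 0; checking all 18 entries, every one matches. The claim holds.

Yes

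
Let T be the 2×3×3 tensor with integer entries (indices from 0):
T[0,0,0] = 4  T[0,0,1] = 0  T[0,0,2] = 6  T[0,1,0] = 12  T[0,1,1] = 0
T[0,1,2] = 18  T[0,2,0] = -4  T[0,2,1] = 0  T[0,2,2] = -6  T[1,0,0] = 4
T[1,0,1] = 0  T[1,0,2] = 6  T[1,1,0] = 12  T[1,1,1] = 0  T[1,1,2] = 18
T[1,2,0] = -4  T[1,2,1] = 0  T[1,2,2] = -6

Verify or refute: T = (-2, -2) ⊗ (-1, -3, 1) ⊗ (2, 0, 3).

Yes

Reconstruct entrywise from the claimed factors. For example, T[1,0,0] = 4 and Σₗ aₗ[1]bₗ[0]cₗ[0] = (-2)·(-1)·(2) = 4; checking all 18 entries, every one matches. The claim holds.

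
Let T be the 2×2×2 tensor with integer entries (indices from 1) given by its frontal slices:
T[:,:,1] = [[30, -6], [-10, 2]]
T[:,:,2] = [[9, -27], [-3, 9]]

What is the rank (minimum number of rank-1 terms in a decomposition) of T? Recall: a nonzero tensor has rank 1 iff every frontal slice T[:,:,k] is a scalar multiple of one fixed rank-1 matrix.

2

Lower bound: the mode-3 unfolding of T (rows indexed by k, columns by (i,j) = (1,1), (1,2), (2,1), (2,2)) is [[30, -6, -10, 2], [9, -27, -3, 9]].
There the 2×2 minor on rows k ∈ {1, 2}, columns (i,j) ∈ {(1,1), (1,2)} is det [[30, -6], [9, -27]] = -756 ≠ 0, so this unfolding has rank ≥ 2; CP rank is at least every unfolding rank, so rank(T) ≥ 2. (Flattening ranks never certify an upper bound on CP rank; for that we must actually write T with 2 rank-1 terms.)
Upper bound — finding two terms. Every mode-1 slice of T is a multiple of one matrix: T[i,:,:] = a[i]·M with a = [3, -1] and M = [[10, 3], [-2, -9]] (rows indexed by j, columns by k). So it suffices to write M as a sum of two rank-1 matrices.
Splitting M by its rows (j = 1, 2), M = [1, 0][10, 3]ᵀ + [0, 1][-2, -9]ᵀ.
Hence T = [3, -1] ⊗ [1, 0] ⊗ [10, 3] + [3, -1] ⊗ [0, 1] ⊗ [-2, -9], so rank(T) ≤ 2.
These bounds meet, so rank(T) = 2.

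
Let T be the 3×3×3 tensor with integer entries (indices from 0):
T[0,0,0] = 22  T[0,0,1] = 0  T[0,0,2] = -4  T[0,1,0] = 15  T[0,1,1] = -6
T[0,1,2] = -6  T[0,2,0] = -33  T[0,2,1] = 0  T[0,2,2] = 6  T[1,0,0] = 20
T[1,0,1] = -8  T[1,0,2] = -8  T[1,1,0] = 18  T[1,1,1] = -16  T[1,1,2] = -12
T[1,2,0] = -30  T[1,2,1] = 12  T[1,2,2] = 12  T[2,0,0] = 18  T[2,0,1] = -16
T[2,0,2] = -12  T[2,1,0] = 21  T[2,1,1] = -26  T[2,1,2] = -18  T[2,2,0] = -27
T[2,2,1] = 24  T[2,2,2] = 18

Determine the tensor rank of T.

Lower bound: the mode-2 unfolding of T (rows indexed by j, columns by (i,k) = (0,0), (0,1), (0,2), (1,0), (1,1), (1,2), (2,0), (2,1), (2,2)) is [[22, 0, -4, 20, -8, -8, 18, -16, -12], [15, -6, -6, 18, -16, -12, 21, -26, -18], [-33, 0, 6, -30, 12, 12, -27, 24, 18]].
There the 2×2 minor on rows j ∈ {0, 1}, columns (i,k) ∈ {(0,0), (0,1)} is det [[22, 0], [15, -6]] = -132 ≠ 0, so this unfolding has rank ≥ 2; CP rank is at least every unfolding rank, so rank(T) ≥ 2. (This is only a lower bound: in general the CP rank may exceed every unfolding rank, so we still need to exhibit 2 rank-1 terms summing to T.)
Upper bound — finding two terms. Write S_k = T[:,:,k] for the frontal slices: S₀ = [[22, 15, -33], [20, 18, -30], [18, 21, -27]], S₁ = [[0, -6, 0], [-8, -16, 12], [-16, -26, 24]], S₂ = [[-4, -6, 6], [-8, -12, 12], [-12, -18, 18]].
If T = a₁ ∘ b₁ ∘ c₁ + a₂ ∘ b₂ ∘ c₂ then each S_k = c₁[k]·a₁b₁ᵀ + c₂[k]·a₂b₂ᵀ. S₀ and S₁ are linearly independent, so a₁b₁ᵀ and a₂b₂ᵀ must span the same plane of matrices: they are the rank-1 matrices of the form x·S₀ + y·S₁.
The 2×2 minor of x·S₀ + y·S₁ on rows {0,1}, columns {0,1} is 96·x² − 112·xy − 48·y² = 16·(2·x − 3·y)(3·x + y), vanishing at (x:y) = (3:2) and (1:-3).
M₁ = 3·S₀ + 2·S₁ = [[66, 33, -99], [44, 22, -66], [22, 11, -33]] = 11·[3, 2, 1][2, 1, -3]ᵀ and M₂ = S₀ − 3·S₁ = [[22, 33, -33], [44, 66, -66], [66, 99, -99]] = 11·[1, 2, 3][2, 3, -3]ᵀ, so take a₁ = [3, 2, 1], b₁ = [2, 1, -3], a₂ = [1, 2, 3], b₂ = [2, 3, -3].
Each slice is an integer combination of E₁ = a₁b₁ᵀ and E₂ = a₂b₂ᵀ: S₀ = 3·E₁ + 2·E₂, S₁ = E₁ − 3·E₂, S₂ = −2·E₂; reading off coefficients, c₁ = [3, 1, 0] and c₂ = [2, -3, -2].
Hence T = [3, 2, 1] ∘ [2, 1, -3] ∘ [3, 1, 0] + [1, 2, 3] ∘ [2, 3, -3] ∘ [2, -3, -2], so rank(T) ≤ 2.
These bounds meet, so rank(T) = 2.

2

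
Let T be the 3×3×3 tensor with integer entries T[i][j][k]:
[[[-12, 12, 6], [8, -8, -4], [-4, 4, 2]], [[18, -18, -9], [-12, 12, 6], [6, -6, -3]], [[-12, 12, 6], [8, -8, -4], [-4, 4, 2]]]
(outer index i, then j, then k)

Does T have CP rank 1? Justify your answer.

If T = a (x) b (x) c then every fibre of T is a multiple of the corresponding factor, so read the factors off the fibres through the nonzero entry T[0,0,0] = -12.
The mode-1 fibre T[:,0,0] = [-12, 18, -12] gives a = [2, -3, 2] (primitive direction); the mode-2 fibre T[0,:,0] = [-12, 8, -4] gives b = [3, -2, 1]; then c[k] = T[0,0,k] / (a[0]·b[0]) = [-12, 12, 6] / 6 = [-2, 2, 1].
Expanding [2, -3, 2] (x) [3, -2, 1] (x) [-2, 2, 1] reproduces all 27 entries of T, so T = [2, -3, 2] (x) [3, -2, 1] (x) [-2, 2, 1] and rank(T) ≤ 1.
Equivalently every frontal slice T[:,:,k] is c[k] times the rank-1 matrix [2, -3, 2] (x) [3, -2, 1]. So T has rank 1 (it is nonzero).

Yes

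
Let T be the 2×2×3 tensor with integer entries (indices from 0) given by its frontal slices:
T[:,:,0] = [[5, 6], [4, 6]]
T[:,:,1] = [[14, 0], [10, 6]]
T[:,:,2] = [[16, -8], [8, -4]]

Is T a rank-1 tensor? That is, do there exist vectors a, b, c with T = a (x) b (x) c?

The mode-3 unfolding of T (rows indexed by k, columns by (i,j) = (0,0), (0,1), (1,0), (1,1)) is [[5, 6, 4, 6], [14, 0, 10, 6], [16, -8, 8, -4]].
There the 3×3 minor on rows k ∈ {0, 1, 2}, columns (i,j) ∈ {(0,0), (0,1), (1,0)} is det [[5, 6, 4], [14, 0, 10], [16, -8, 8]] = 240 ≠ 0, so this unfolding has rank ≥ 3; CP rank is at least every unfolding rank, so rank(T) ≥ 3.
In particular rank(T) ≥ 3 > 1, so T is not rank-1.

No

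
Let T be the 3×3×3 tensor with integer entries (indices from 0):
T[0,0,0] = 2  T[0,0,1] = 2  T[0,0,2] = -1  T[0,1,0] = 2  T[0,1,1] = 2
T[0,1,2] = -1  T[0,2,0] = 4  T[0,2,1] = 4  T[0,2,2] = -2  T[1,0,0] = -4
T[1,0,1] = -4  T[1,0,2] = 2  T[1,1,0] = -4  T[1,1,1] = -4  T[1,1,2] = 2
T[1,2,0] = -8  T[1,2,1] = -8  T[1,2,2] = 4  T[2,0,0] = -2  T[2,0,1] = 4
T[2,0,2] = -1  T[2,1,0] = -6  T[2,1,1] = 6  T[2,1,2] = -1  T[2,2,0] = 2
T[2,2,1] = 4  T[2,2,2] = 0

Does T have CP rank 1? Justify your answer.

The mode-2 unfolding of T (rows indexed by j, columns by (i,k) = (0,0), (0,1), (0,2), (1,0), (1,1), (1,2), (2,0), (2,1), (2,2)) is [[2, 2, -1, -4, -4, 2, -2, 4, -1], [2, 2, -1, -4, -4, 2, -6, 6, -1], [4, 4, -2, -8, -8, 4, 2, 4, 0]].
There the 3×3 minor on rows j ∈ {0, 1, 2}, columns (i,k) ∈ {(0,0), (2,0), (2,1)} is det [[2, -2, 4], [2, -6, 6], [4, 2, 4]] = 8 ≠ 0, so this unfolding has rank ≥ 3; CP rank is at least every unfolding rank, so rank(T) ≥ 3.
In particular rank(T) ≥ 3 > 1, so T is not rank-1.

No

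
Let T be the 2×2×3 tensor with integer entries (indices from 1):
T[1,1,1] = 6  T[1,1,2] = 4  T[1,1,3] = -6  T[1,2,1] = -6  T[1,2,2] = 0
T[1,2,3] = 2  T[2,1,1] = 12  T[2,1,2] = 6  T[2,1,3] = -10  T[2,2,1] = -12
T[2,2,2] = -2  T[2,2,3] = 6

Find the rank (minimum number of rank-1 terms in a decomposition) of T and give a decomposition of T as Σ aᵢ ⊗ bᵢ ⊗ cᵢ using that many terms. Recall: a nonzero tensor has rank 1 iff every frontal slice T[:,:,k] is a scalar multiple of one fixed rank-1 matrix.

rank(T) = 2

Lower bound: in the mode-2 unfolding of T (rows indexed by j, columns by (i,k)) the 2×2 minor on rows j ∈ {1, 2}, columns (i,k) ∈ {(1,1), (1,2)} is det [[6, 4], [-6, 0]] = 24 ≠ 0, so that unfolding has rank ≥ 2 and hence rank(T) ≥ 2 (CP rank is at least every unfolding rank, though it can be larger).
Upper bound: with S_k = T[:,:,k], the two rank-1 terms a₁b₁ᵀ, a₂b₂ᵀ are the rank-1 members of the pencil x·S₁ + y·S₂.
det(x·S₁ + y·S₂) is −24·xy − 8·y² = (-8)·(y)(3·x + y), vanishing at (x:y) = (1:0) and (1:-3).
M₁ = S₁ = [[6, -6], [12, -12]] = 6·(1, 2)(1, -1)ᵀ and M₂ = S₁ − 3·S₂ = [[-6, -6], [-6, -6]] = (-6)·(1, 1)(1, 1)ᵀ, so take a₁ = (1, 2), b₁ = (1, -1), a₂ = (1, 1), b₂ = (1, 1).
Each slice is an integer combination of E₁ = a₁b₁ᵀ and E₂ = a₂b₂ᵀ: S₁ = 6·E₁, S₂ = 2·E₁ + 2·E₂, S₃ = −4·E₁ − 2·E₂; reading off coefficients, c₁ = (6, 2, -4) and c₂ = (0, 2, -2).
Hence T = (1, 2) ⊗ (1, -1) ⊗ (6, 2, -4) + (1, 1) ⊗ (1, 1) ⊗ (0, 2, -2), so rank(T) ≤ 2.
These bounds meet, so rank(T) = 2.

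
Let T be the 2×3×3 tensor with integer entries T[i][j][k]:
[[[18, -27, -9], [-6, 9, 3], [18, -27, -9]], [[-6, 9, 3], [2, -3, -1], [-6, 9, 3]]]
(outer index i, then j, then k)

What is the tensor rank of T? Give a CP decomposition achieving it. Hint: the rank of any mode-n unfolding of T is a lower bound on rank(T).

rank(T) = 1

Lower bound: T ≠ 0 (e.g. T[0,0,0] = 18), so rank(T) ≥ 1.
Upper bound: the mode-1 fibre T[:,0,0] = [18, -6] gives a = [3, -1] (primitive direction); the mode-2 fibre T[0,:,0] = [18, -6, 18] gives b = [3, -1, 3]; then c[k] = T[0,0,k] / (a[0]·b[0]) = [18, -27, -9] / 9 = [2, -3, -1].
Expanding [3, -1] ∘ [3, -1, 3] ∘ [2, -3, -1] reproduces all 18 entries of T, so T = [3, -1] ∘ [3, -1, 3] ∘ [2, -3, -1] and rank(T) ≤ 1.
These bounds meet, so rank(T) = 1.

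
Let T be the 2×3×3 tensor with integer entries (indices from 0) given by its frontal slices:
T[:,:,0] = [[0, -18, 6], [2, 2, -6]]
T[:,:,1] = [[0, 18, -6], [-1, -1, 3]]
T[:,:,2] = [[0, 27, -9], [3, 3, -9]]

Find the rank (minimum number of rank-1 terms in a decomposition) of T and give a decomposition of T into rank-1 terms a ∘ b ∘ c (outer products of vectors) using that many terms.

Lower bound: the mode-3 unfolding of T (rows indexed by k, columns by (i,j) = (0,0), (0,1), (0,2), (1,0), (1,1), (1,2)) is [[0, -18, 6, 2, 2, -6], [0, 18, -6, -1, -1, 3], [0, 27, -9, 3, 3, -9]].
There the 2×2 minor on rows k ∈ {0, 1}, columns (i,j) ∈ {(0,1), (1,0)} is det [[-18, 2], [18, -1]] = -18 ≠ 0, so this unfolding has rank ≥ 2; CP rank is at least every unfolding rank, so rank(T) ≥ 2. (This is only a lower bound: in general the CP rank may exceed every unfolding rank, so we still need to exhibit 2 rank-1 terms summing to T.)
Upper bound — finding two terms. Write S_k = T[:,:,k] for the frontal slices: S₀ = [[0, -18, 6], [2, 2, -6]], S₁ = [[0, 18, -6], [-1, -1, 3]], S₂ = [[0, 27, -9], [3, 3, -9]].
If T = a₁ ∘ b₁ ∘ c₁ + a₂ ∘ b₂ ∘ c₂ then each S_k = c₁[k]·a₁b₁ᵀ + c₂[k]·a₂b₂ᵀ. S₀ and S₁ are linearly independent, so a₁b₁ᵀ and a₂b₂ᵀ must span the same plane of matrices: they are the rank-1 matrices of the form x·S₀ + y·S₁.
The 2×2 minor of x·S₀ + y·S₁ on rows {0,1}, columns {0,1} is 36·x² − 54·xy + 18·y² = 18·(2·x − y)(x − y), vanishing at (x:y) = (1:2) and (1:1).
M₁ = S₀ + 2·S₁ = [[0, 18, -6], [0, 0, 0]] = 6·[1, 0][0, 3, -1]ᵀ and M₂ = S₀ + S₁ = [[0, 0, 0], [1, 1, -3]] = [0, 1][1, 1, -3]ᵀ, so take a₁ = [1, 0], b₁ = [0, 3, -1], a₂ = [0, 1], b₂ = [1, 1, -3].
Each slice is an integer combination of E₁ = a₁b₁ᵀ and E₂ = a₂b₂ᵀ: S₀ = −6·E₁ + 2·E₂, S₁ = 6·E₁ − E₂, S₂ = 9·E₁ + 3·E₂; reading off coefficients, c₁ = [-6, 6, 9] and c₂ = [2, -1, 3].
Hence T = [1, 0] ∘ [0, 3, -1] ∘ [-6, 6, 9] + [0, 1] ∘ [1, 1, -3] ∘ [2, -1, 3], so rank(T) ≤ 2.
These bounds meet, so rank(T) = 2.

rank(T) = 2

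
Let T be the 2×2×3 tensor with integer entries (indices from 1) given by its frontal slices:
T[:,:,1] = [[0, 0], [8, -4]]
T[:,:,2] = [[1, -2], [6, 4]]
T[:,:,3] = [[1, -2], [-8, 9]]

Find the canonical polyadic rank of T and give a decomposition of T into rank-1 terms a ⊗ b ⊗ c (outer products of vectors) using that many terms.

Lower bound: in the mode-3 unfolding of T (rows indexed by k, columns by (i,j)) the 3×3 minor on rows k ∈ {1, 2, 3}, columns (i,j) ∈ {(1,1), (2,1), (2,2)} is det [[0, 8, -4], [1, 6, 4], [1, -8, 9]] = 16 ≠ 0, so that unfolding has rank ≥ 3 and hence rank(T) ≥ 3 (CP rank is at least every unfolding rank, though it can be larger).
Upper bound: T is a sum of 3 rank-1 terms, T = (0, 1) ⊗ (2, -1) ⊗ (4, 2, -4) + (0, 1) ⊗ (2, 1) ⊗ (0, 2, 1) + (1, -2) ⊗ (1, -2) ⊗ (0, 1, 1) (one valid choice — decompositions are not unique — normalised so each a, b is primitive with positive first nonzero entry; check it by expanding all entries), so rank(T) ≤ 3.
These bounds meet, so rank(T) = 3.

rank(T) = 3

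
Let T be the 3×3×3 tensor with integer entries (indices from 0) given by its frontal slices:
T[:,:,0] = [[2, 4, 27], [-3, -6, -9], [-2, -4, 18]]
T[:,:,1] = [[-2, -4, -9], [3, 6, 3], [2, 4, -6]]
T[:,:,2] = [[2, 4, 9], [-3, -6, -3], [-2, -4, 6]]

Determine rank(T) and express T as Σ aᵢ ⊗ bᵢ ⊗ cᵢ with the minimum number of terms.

Lower bound: the mode-1 unfolding of T (rows indexed by i, columns by (j,k) = (0,0), (0,1), (0,2), (1,0), (1,1), (1,2), (2,0), (2,1), (2,2)) is [[2, -2, 2, 4, -4, 4, 27, -9, 9], [-3, 3, -3, -6, 6, -6, -9, 3, -3], [-2, 2, -2, -4, 4, -4, 18, -6, 6]].
There the 2×2 minor on rows i ∈ {0, 1}, columns (j,k) ∈ {(0,0), (2,0)} is det [[2, 27], [-3, -9]] = 63 ≠ 0, so this unfolding has rank ≥ 2; CP rank is at least every unfolding rank, so rank(T) ≥ 2. (Unfolding ranks only ever bound the CP rank from below — rank(T) can be strictly larger than all of them — so the matching upper bound has to come from an explicit 2-term decomposition.)
Upper bound — finding two terms. Write S_k = T[:,:,k] for the frontal slices: S₀ = [[2, 4, 27], [-3, -6, -9], [-2, -4, 18]], S₁ = [[-2, -4, -9], [3, 6, 3], [2, 4, -6]], S₂ = [[2, 4, 9], [-3, -6, -3], [-2, -4, 6]].
If T = a₁ ⊗ b₁ ⊗ c₁ + a₂ ⊗ b₂ ⊗ c₂ then each S_k = c₁[k]·a₁b₁ᵀ + c₂[k]·a₂b₂ᵀ. S₀ and S₁ are linearly independent, so a₁b₁ᵀ and a₂b₂ᵀ must span the same plane of matrices: they are the rank-1 matrices of the form x·S₀ + y·S₁.
The 2×2 minor of x·S₀ + y·S₁ on rows {0,1}, columns {0,2} is 63·x² − 84·xy + 21·y² = 21·(3·x − y)(x − y), vanishing at (x:y) = (1:3) and (1:1).
M₁ = S₀ + 3·S₁ = [[-4, -8, 0], [6, 12, 0], [4, 8, 0]] = (-2)·(2, -3, -2)(1, 2, 0)ᵀ and M₂ = S₀ + S₁ = [[0, 0, 18], [0, 0, -6], [0, 0, 12]] = 6·(3, -1, 2)(0, 0, 1)ᵀ, so take a₁ = (2, -3, -2), b₁ = (1, 2, 0), a₂ = (3, -1, 2), b₂ = (0, 0, 1).
Each slice is an integer combination of E₁ = a₁b₁ᵀ and E₂ = a₂b₂ᵀ: S₀ = E₁ + 9·E₂, S₁ = −E₁ − 3·E₂, S₂ = E₁ + 3·E₂; reading off coefficients, c₁ = (1, -1, 1) and c₂ = (9, -3, 3).
Hence T = (2, -3, -2) ⊗ (1, 2, 0) ⊗ (1, -1, 1) + (3, -1, 2) ⊗ (0, 0, 1) ⊗ (9, -3, 3), so rank(T) ≤ 2.
These bounds meet, so rank(T) = 2.

rank(T) = 2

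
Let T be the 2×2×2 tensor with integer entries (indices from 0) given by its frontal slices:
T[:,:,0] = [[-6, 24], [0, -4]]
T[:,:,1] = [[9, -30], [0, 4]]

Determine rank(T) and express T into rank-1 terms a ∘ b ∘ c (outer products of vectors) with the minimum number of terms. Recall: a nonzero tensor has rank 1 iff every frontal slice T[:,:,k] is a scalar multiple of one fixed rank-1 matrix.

rank(T) = 2

Lower bound: in the mode-1 unfolding of T (rows indexed by i, columns by (j,k)) the 2×2 minor on rows i ∈ {0, 1}, columns (j,k) ∈ {(0,0), (1,0)} is det [[-6, 24], [0, -4]] = 24 ≠ 0, so that unfolding has rank ≥ 2 and hence rank(T) ≥ 2 (CP rank is at least every unfolding rank, though it can be larger).
Upper bound: with S_k = T[:,:,k], the two rank-1 terms a₁b₁ᵀ, a₂b₂ᵀ are the rank-1 members of the pencil x·S₀ + y·S₁.
det(x·S₀ + y·S₁) is 24·x² − 60·xy + 36·y² = 12·(2·x − 3·y)(x − y), vanishing at (x:y) = (3:2) and (1:1).
M₁ = 3·S₀ + 2·S₁ = [[0, 12], [0, -4]] = 4·(3, -1)(0, 1)ᵀ and M₂ = S₀ + S₁ = [[3, -6], [0, 0]] = 3·(1, 0)(1, -2)ᵀ, so take a₁ = (3, -1), b₁ = (0, 1), a₂ = (1, 0), b₂ = (1, -2).
Each slice is an integer combination of E₁ = a₁b₁ᵀ and E₂ = a₂b₂ᵀ: S₀ = 4·E₁ − 6·E₂, S₁ = −4·E₁ + 9·E₂; reading off coefficients, c₁ = (4, -4) and c₂ = (-6, 9).
Hence T = (3, -1) ∘ (0, 1) ∘ (4, -4) + (1, 0) ∘ (1, -2) ∘ (-6, 9), so rank(T) ≤ 2.
These bounds meet, so rank(T) = 2.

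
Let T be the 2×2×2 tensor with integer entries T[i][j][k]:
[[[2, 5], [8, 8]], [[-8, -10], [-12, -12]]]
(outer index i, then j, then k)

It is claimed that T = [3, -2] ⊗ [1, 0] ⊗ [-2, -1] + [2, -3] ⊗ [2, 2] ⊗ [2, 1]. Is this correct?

No

Reconstruct entry (0,0,1) from the claimed factors: Σₗ aₗ[0]bₗ[0]cₗ[1] = (3)·(1)·(-1) + (2)·(2)·(1) = 1, but T[0,0,1] = 5. The claim is false.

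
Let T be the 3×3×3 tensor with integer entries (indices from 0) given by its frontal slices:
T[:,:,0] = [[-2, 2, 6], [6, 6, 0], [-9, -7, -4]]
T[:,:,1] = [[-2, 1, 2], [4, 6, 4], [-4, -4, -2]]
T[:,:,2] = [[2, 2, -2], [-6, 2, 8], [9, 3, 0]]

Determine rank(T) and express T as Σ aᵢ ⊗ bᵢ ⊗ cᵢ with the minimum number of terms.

Lower bound: the mode-1 unfolding of T (rows indexed by i, columns by (j,k) = (0,0), (0,1), (0,2), (1,0), (1,1), (1,2), (2,0), (2,1), (2,2)) is [[-2, -2, 2, 2, 1, 2, 6, 2, -2], [6, 4, -6, 6, 6, 2, 0, 4, 8], [-9, -4, 9, -7, -4, 3, -4, -2, 0]].
There the 3×3 minor on rows i ∈ {0, 1, 2}, columns (j,k) ∈ {(0,0), (0,1), (1,0)} is det [[-2, -2, 2], [6, 4, 6], [-9, -4, -7]] = 56 ≠ 0, so this unfolding has rank ≥ 3; CP rank is at least every unfolding rank, so rank(T) ≥ 3. (Flattening ranks never certify an upper bound on CP rank; for that we must actually write T with 3 rank-1 terms.)
Upper bound: T is a sum of 3 rank-1 terms, T = [1, -2, 2] ⊗ [2, 1, 0] ⊗ [-2, -1, 2] + [1, 2, -1] ⊗ [0, 1, 1] ⊗ [2, 2, 2] + [2, -2, -1] ⊗ [1, 1, 2] ⊗ [1, 0, -1] (one valid choice — decompositions are not unique — normalised so each a, b is primitive with positive first nonzero entry; check it by expanding all entries), so rank(T) ≤ 3.
These bounds meet, so rank(T) = 3.

rank(T) = 3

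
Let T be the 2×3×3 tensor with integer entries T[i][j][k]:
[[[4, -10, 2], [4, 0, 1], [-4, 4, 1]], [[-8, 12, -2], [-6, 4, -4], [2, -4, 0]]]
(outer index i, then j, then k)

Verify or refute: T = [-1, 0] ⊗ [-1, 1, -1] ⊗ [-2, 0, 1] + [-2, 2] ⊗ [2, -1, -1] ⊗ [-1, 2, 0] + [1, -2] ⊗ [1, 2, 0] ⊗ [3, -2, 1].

No

Reconstruct entry (0,0,0) from the claimed factors: Σₗ aₗ[0]bₗ[0]cₗ[0] = (-1)·(-1)·(-2) + (-2)·(2)·(-1) + (1)·(1)·(3) = 5, but T[0,0,0] = 4. The claim is false.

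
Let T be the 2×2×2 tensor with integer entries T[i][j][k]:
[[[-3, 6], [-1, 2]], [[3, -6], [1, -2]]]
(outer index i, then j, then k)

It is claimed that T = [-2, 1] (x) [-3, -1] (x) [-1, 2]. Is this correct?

No

Reconstruct entry (0,0,0) from the claimed factors: Σₗ aₗ[0]bₗ[0]cₗ[0] = (-2)·(-3)·(-1) = -6, but T[0,0,0] = -3. The claim is false.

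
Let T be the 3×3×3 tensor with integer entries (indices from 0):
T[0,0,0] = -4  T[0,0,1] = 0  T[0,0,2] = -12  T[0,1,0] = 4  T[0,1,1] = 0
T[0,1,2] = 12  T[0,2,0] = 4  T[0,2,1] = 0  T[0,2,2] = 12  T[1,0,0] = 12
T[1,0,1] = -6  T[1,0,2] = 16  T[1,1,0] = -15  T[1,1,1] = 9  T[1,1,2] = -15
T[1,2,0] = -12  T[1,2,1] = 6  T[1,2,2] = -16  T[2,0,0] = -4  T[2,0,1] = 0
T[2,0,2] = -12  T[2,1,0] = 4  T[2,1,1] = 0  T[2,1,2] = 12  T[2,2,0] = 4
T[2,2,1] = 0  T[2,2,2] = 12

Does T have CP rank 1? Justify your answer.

No

The mode-2 unfolding of T (rows indexed by j, columns by (i,k) = (0,0), (0,1), (0,2), (1,0), (1,1), (1,2), (2,0), (2,1), (2,2)) is [[-4, 0, -12, 12, -6, 16, -4, 0, -12], [4, 0, 12, -15, 9, -15, 4, 0, 12], [4, 0, 12, -12, 6, -16, 4, 0, 12]].
There the 2×2 minor on rows j ∈ {0, 1}, columns (i,k) ∈ {(0,0), (1,0)} is det [[-4, 12], [4, -15]] = 12 ≠ 0, so this unfolding has rank ≥ 2; CP rank is at least every unfolding rank, so rank(T) ≥ 2.
In particular rank(T) ≥ 2 > 1, so T is not rank-1.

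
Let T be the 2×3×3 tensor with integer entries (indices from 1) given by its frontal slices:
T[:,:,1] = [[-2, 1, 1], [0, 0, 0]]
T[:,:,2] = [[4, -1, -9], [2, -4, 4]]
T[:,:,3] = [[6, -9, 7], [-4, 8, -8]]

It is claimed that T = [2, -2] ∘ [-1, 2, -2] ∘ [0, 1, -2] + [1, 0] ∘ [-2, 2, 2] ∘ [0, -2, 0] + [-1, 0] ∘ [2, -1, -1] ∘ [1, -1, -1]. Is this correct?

Reconstruct entrywise from the claimed factors. For example, T[2,2,1] = 0 and Σₗ aₗ[2]bₗ[2]cₗ[1] = (-2)·(2)·(0) + (0)·(2)·(0) + (0)·(-1)·(1) = 0; checking all 18 entries, every one matches. The claim holds.

Yes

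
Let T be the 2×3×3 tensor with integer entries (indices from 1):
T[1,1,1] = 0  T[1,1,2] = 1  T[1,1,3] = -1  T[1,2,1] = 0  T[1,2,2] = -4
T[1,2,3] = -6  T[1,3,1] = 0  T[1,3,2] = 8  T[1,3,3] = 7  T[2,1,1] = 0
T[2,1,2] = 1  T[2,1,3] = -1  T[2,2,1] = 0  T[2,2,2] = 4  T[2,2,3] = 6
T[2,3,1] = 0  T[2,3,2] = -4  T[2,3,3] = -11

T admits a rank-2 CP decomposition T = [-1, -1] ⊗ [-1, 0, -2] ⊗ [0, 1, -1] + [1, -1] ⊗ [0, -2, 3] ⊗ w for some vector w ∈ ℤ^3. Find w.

w = [0, 2, 3]

Subtract the known terms from T to get the rank-1 residual R = [1, -1] ⊗ [0, -2, 3] ⊗ w, so R[i,j,k] = a[i]·b[j]·w[k]. Pick indices with nonzero a[1]·b[2] = (1)·(-2) = -2. Only the fibre through (1,2,·) is needed: R[1,2,:] = T[1,2,:] − Σₗ aₗ[1]bₗ[2]cₗ = [0, -4, -6] − (-1)·(0)·[0, 1, -1] = [0, -4, -6]. Then w[k] = R[1,2,k] / -2 for each k, giving w = [0, -4, -6] / -2 = [0, 2, 3].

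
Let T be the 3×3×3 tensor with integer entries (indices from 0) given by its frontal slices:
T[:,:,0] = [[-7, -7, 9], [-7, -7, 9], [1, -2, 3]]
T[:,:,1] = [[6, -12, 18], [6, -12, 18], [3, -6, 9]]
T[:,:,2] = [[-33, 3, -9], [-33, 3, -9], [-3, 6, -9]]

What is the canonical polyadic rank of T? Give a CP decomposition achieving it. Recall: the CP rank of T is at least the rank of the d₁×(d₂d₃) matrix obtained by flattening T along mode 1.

Lower bound: the mode-1 unfolding of T (rows indexed by i, columns by (j,k) = (0,0), (0,1), (0,2), (1,0), (1,1), (1,2), (2,0), (2,1), (2,2)) is [[-7, 6, -33, -7, -12, 3, 9, 18, -9], [-7, 6, -33, -7, -12, 3, 9, 18, -9], [1, 3, -3, -2, -6, 6, 3, 9, -9]].
There the 2×2 minor on rows i ∈ {0, 2}, columns (j,k) ∈ {(0,0), (0,1)} is det [[-7, 6], [1, 3]] = -27 ≠ 0, so this unfolding has rank ≥ 2; CP rank is at least every unfolding rank, so rank(T) ≥ 2. (This is only a lower bound: in general the CP rank may exceed every unfolding rank, so we still need to exhibit 2 rank-1 terms summing to T.)
Upper bound — finding two terms. Write S_k = T[:,:,k] for the frontal slices: S₀ = [[-7, -7, 9], [-7, -7, 9], [1, -2, 3]], S₁ = [[6, -12, 18], [6, -12, 18], [3, -6, 9]], S₂ = [[-33, 3, -9], [-33, 3, -9], [-3, 6, -9]].
If T = a₁ ∘ b₁ ∘ c₁ + a₂ ∘ b₂ ∘ c₂ then each S_k = c₁[k]·a₁b₁ᵀ + c₂[k]·a₂b₂ᵀ. S₀ and S₁ are linearly independent, so a₁b₁ᵀ and a₂b₂ᵀ must span the same plane of matrices: they are the rank-1 matrices of the form x·S₀ + y·S₁.
The 2×2 minor of x·S₀ + y·S₁ on rows {0,2}, columns {0,1} is 21·x² + 63·xy = 21·(x + 3·y)(x), vanishing at (x:y) = (3:-1) and (0:1).
M₁ = 3·S₀ − S₁ = [[-27, -9, 9], [-27, -9, 9], [0, 0, 0]] = (-9)·(1, 1, 0)(3, 1, -1)ᵀ and M₂ = S₁ = [[6, -12, 18], [6, -12, 18], [3, -6, 9]] = 3·(2, 2, 1)(1, -2, 3)ᵀ, so take a₁ = (1, 1, 0), b₁ = (3, 1, -1), a₂ = (2, 2, 1), b₂ = (1, -2, 3).
Each slice is an integer combination of E₁ = a₁b₁ᵀ and E₂ = a₂b₂ᵀ: S₀ = −3·E₁ + E₂, S₁ = 3·E₂, S₂ = −9·E₁ − 3·E₂; reading off coefficients, c₁ = (-3, 0, -9) and c₂ = (1, 3, -3).
Hence T = (1, 1, 0) ∘ (3, 1, -1) ∘ (-3, 0, -9) + (2, 2, 1) ∘ (1, -2, 3) ∘ (1, 3, -3), so rank(T) ≤ 2.
These bounds meet, so rank(T) = 2.

rank(T) = 2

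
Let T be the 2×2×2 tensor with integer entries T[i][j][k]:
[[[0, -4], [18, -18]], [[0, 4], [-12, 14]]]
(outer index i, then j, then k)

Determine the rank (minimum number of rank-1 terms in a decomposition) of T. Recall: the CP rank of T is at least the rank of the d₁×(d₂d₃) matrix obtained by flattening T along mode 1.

Lower bound: the mode-3 unfolding of T (rows indexed by k, columns by (i,j) = (0,0), (0,1), (1,0), (1,1)) is [[0, 18, 0, -12], [-4, -18, 4, 14]].
There the 2×2 minor on rows k ∈ {0, 1}, columns (i,j) ∈ {(0,0), (0,1)} is det [[0, 18], [-4, -18]] = 72 ≠ 0, so this unfolding has rank ≥ 2; CP rank is at least every unfolding rank, so rank(T) ≥ 2. (This is only a lower bound: in general the CP rank may exceed every unfolding rank, so we still need to exhibit 2 rank-1 terms summing to T.)
Upper bound — finding two terms. Write S_k = T[:,:,k] for the frontal slices: S₀ = [[0, 18], [0, -12]], S₁ = [[-4, -18], [4, 14]].
If T = a₁ ⊗ b₁ ⊗ c₁ + a₂ ⊗ b₂ ⊗ c₂ then each S_k = c₁[k]·a₁b₁ᵀ + c₂[k]·a₂b₂ᵀ. S₀ and S₁ are linearly independent, so a₁b₁ᵀ and a₂b₂ᵀ must span the same plane of matrices: they are the rank-1 matrices of the form x·S₀ + y·S₁.
det(x·S₀ + y·S₁) is −24·xy + 16·y² = (-8)·(3·x − 2·y)(y), vanishing at (x:y) = (2:3) and (1:0).
M₁ = 2·S₀ + 3·S₁ = [[-12, -18], [12, 18]] = (-6)·[1, -1][2, 3]ᵀ and M₂ = S₀ = [[0, 18], [0, -12]] = 6·[3, -2][0, 1]ᵀ, so take a₁ = [1, -1], b₁ = [2, 3], a₂ = [3, -2], b₂ = [0, 1].
Each slice is an integer combination of E₁ = a₁b₁ᵀ and E₂ = a₂b₂ᵀ: S₀ = 6·E₂, S₁ = −2·E₁ − 4·E₂; reading off coefficients, c₁ = [0, -2] and c₂ = [6, -4].
Hence T = [1, -1] ⊗ [2, 3] ⊗ [0, -2] + [3, -2] ⊗ [0, 1] ⊗ [6, -4], so rank(T) ≤ 2.
These bounds meet, so rank(T) = 2.

2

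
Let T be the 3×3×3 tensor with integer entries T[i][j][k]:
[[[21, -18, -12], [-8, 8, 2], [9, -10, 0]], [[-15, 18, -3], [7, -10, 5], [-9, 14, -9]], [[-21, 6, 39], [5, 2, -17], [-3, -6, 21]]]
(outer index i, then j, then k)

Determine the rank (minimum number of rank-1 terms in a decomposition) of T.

Lower bound: in the mode-1 unfolding of T (rows indexed by i, columns by (j,k)) the 2×2 minor on rows i ∈ {0, 1}, columns (j,k) ∈ {(0,0), (0,1)} is det [[21, -18], [-15, 18]] = 108 ≠ 0, so that unfolding has rank ≥ 2 and hence rank(T) ≥ 2 (CP rank is at least every unfolding rank, though it can be larger).
Upper bound: with S_k = T[:,:,k], the two rank-1 terms a₁b₁ᵀ, a₂b₂ᵀ are the rank-1 members of the pencil x·S₀ + y·S₁.
The 2×2 minor of x·S₀ + y·S₁ on rows {0,1}, columns {0,1} is 27·x² − 72·xy + 36·y² = 9·(3·x − 2·y)(x − 2·y), vanishing at (x:y) = (2:3) and (2:1).
M₁ = 2·S₀ + 3·S₁ = [[-12, 8, -12], [24, -16, 24], [-24, 16, -24]] = (-4)·[1, -2, 2][3, -2, 3]ᵀ and M₂ = 2·S₀ + S₁ = [[24, -8, 8], [-12, 4, -4], [-36, 12, -12]] = 4·[2, -1, -3][3, -1, 1]ᵀ, so take a₁ = [1, -2, 2], b₁ = [3, -2, 3], a₂ = [2, -1, -3], b₂ = [3, -1, 1].
Each slice is an integer combination of E₁ = a₁b₁ᵀ and E₂ = a₂b₂ᵀ: S₀ = E₁ + 3·E₂, S₁ = −2·E₁ − 2·E₂, S₂ = 2·E₁ − 3·E₂; reading off coefficients, c₁ = [1, -2, 2] and c₂ = [3, -2, -3].
Hence T = [1, -2, 2] ⊗ [3, -2, 3] ⊗ [1, -2, 2] + [2, -1, -3] ⊗ [3, -1, 1] ⊗ [3, -2, -3], so rank(T) ≤ 2.
These bounds meet, so rank(T) = 2.

2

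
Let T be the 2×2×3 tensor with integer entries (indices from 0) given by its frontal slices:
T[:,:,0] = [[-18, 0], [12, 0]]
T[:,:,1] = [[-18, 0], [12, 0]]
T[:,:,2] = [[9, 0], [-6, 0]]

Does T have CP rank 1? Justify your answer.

Yes

The mode-1 fibre T[:,0,0] = [-18, 12] gives a = [3, -2] (primitive direction); the mode-2 fibre T[0,:,0] = [-18, 0] gives b = [1, 0]; then c[k] = T[0,0,k] / (a[0]·b[0]) = [-18, -18, 9] / 3 = [-6, -6, 3].
Expanding [3, -2] ⊗ [1, 0] ⊗ [-6, -6, 3] reproduces all 12 entries of T, so T = [3, -2] ⊗ [1, 0] ⊗ [-6, -6, 3] and rank(T) ≤ 1.
Equivalently every frontal slice T[:,:,k] is c[k] times the rank-1 matrix [3, -2] ⊗ [1, 0]. So T has rank 1 (it is nonzero).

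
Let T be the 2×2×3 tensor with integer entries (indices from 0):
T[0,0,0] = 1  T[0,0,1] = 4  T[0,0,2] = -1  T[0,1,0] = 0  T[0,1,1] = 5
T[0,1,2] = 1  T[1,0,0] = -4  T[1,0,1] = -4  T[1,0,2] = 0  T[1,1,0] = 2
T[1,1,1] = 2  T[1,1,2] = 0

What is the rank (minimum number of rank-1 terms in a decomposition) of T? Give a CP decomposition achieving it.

Lower bound: in the mode-3 unfolding of T (rows indexed by k, columns by (i,j)) the 3×3 minor on rows k ∈ {0, 1, 2}, columns (i,j) ∈ {(0,0), (0,1), (1,0)} is det [[1, 0, -4], [4, 5, -4], [-1, 1, 0]] = -32 ≠ 0, so that unfolding has rank ≥ 3 and hence rank(T) ≥ 3 (CP rank is at least every unfolding rank, though it can be larger).
Upper bound: T is a sum of 3 rank-1 terms, T = [1, -2] ⊗ [2, -1] ⊗ [1, 1, 0] + [1, 0] ⊗ [0, 1] ⊗ [2, 4, 2] + [1, 0] ⊗ [1, 1] ⊗ [-1, 2, -1] (one valid choice — decompositions are not unique — normalised so each a, b is primitive with positive first nonzero entry; check it by expanding all entries), so rank(T) ≤ 3.
These bounds meet, so rank(T) = 3.

rank(T) = 3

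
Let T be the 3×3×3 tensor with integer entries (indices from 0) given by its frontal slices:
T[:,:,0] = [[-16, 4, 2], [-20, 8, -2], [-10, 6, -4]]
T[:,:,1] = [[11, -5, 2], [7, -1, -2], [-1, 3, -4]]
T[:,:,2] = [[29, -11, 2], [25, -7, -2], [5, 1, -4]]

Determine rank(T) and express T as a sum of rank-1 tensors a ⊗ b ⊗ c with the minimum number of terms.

Lower bound: the mode-1 unfolding of T (rows indexed by i, columns by (j,k) = (0,0), (0,1), (0,2), (1,0), (1,1), (1,2), (2,0), (2,1), (2,2)) is [[-16, 11, 29, 4, -5, -11, 2, 2, 2], [-20, 7, 25, 8, -1, -7, -2, -2, -2], [-10, -1, 5, 6, 3, 1, -4, -4, -4]].
There the 2×2 minor on rows i ∈ {0, 1}, columns (j,k) ∈ {(0,0), (0,1)} is det [[-16, 11], [-20, 7]] = 108 ≠ 0, so this unfolding has rank ≥ 2; CP rank is at least every unfolding rank, so rank(T) ≥ 2. (Unfolding ranks only ever bound the CP rank from below — rank(T) can be strictly larger than all of them — so the matching upper bound has to come from an explicit 2-term decomposition.)
Upper bound — finding two terms. Write S_k = T[:,:,k] for the frontal slices: S₀ = [[-16, 4, 2], [-20, 8, -2], [-10, 6, -4]], S₁ = [[11, -5, 2], [7, -1, -2], [-1, 3, -4]], S₂ = [[29, -11, 2], [25, -7, -2], [5, 1, -4]].
If T = a₁ ⊗ b₁ ⊗ c₁ + a₂ ⊗ b₂ ⊗ c₂ then each S_k = c₁[k]·a₁b₁ᵀ + c₂[k]·a₂b₂ᵀ. S₀ and S₁ are linearly independent, so a₁b₁ᵀ and a₂b₂ᵀ must span the same plane of matrices: they are the rank-1 matrices of the form x·S₀ + y·S₁.
The 2×2 minor of x·S₀ + y·S₁ on rows {0,1}, columns {0,1} is −48·x² − 24·xy + 24·y² = (-24)·(2·x − y)(x + y), vanishing at (x:y) = (1:2) and (1:-1).
M₁ = S₀ + 2·S₁ = [[6, -6, 6], [-6, 6, -6], [-12, 12, -12]] = 6·[1, -1, -2][1, -1, 1]ᵀ and M₂ = S₀ − S₁ = [[-27, 9, 0], [-27, 9, 0], [-9, 3, 0]] = (-3)·[3, 3, 1][3, -1, 0]ᵀ, so take a₁ = [1, -1, -2], b₁ = [1, -1, 1], a₂ = [3, 3, 1], b₂ = [3, -1, 0].
Each slice is an integer combination of E₁ = a₁b₁ᵀ and E₂ = a₂b₂ᵀ: S₀ = 2·E₁ − 2·E₂, S₁ = 2·E₁ + E₂, S₂ = 2·E₁ + 3·E₂; reading off coefficients, c₁ = [2, 2, 2] and c₂ = [-2, 1, 3].
Hence T = [1, -1, -2] ⊗ [1, -1, 1] ⊗ [2, 2, 2] + [3, 3, 1] ⊗ [3, -1, 0] ⊗ [-2, 1, 3], so rank(T) ≤ 2.
These bounds meet, so rank(T) = 2.
Check entry T[2,1,0] = 6: (-2)·(-1)·(2) + (1)·(-1)·(-2) = 6.

rank(T) = 2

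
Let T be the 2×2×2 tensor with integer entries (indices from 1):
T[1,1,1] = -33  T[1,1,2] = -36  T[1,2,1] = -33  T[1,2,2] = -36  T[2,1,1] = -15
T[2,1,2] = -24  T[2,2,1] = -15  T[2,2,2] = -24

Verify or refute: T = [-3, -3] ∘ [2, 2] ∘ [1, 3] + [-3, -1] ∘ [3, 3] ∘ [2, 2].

No

Reconstruct entry (1,1,1) from the claimed factors: Σₗ aₗ[1]bₗ[1]cₗ[1] = (-3)·(2)·(1) + (-3)·(3)·(2) = -24, but T[1,1,1] = -33. The claim is false.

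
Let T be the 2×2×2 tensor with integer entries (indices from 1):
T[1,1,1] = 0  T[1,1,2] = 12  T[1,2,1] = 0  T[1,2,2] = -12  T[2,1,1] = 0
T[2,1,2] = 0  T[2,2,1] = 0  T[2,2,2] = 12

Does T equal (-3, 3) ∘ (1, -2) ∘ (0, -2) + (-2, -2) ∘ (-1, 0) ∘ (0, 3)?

Reconstruct entrywise from the claimed factors. For example, T[2,2,1] = 0 and Σₗ aₗ[2]bₗ[2]cₗ[1] = (3)·(-2)·(0) + (-2)·(0)·(0) = 0; checking all 8 entries, every one matches. The claim holds.

Yes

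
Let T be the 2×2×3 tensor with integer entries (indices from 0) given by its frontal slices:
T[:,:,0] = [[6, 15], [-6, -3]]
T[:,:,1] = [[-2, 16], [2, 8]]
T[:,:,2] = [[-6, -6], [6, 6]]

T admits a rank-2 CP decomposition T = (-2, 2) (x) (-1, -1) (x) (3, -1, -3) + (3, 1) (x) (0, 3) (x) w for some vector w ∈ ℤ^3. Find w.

w = (1, 2, 0)

Subtract the known terms from T to get the rank-1 residual R = (3, 1) (x) (0, 3) (x) w, so R[i,j,k] = a[i]·b[j]·w[k]. Pick indices with nonzero a[0]·b[1] = (3)·(3) = 9. Only the fibre through (0,1,·) is needed: R[0,1,:] = T[0,1,:] − Σₗ aₗ[0]bₗ[1]cₗ = [15, 16, -6] − (-2)·(-1)·(3, -1, -3) = [9, 18, 0]. Then w[k] = R[0,1,k] / 9 for each k, giving w = [9, 18, 0] / 9 = (1, 2, 0).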